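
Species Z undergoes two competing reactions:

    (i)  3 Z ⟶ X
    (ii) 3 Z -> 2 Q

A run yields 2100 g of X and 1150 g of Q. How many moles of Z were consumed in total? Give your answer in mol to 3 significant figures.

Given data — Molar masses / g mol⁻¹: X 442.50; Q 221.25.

22.0 mol

n(X) = 2100 / 442.50 = 4.746 mol
n(Q) = 1150 / 221.25 = 5.198 mol
n(Z) via (i) = (3/1)×4.746 = 14.24 mol
n(Z) via (ii) = (3/2)×5.198 = 7.797 mol
total n(Z) = 14.24 + 7.797 = 22.04 mol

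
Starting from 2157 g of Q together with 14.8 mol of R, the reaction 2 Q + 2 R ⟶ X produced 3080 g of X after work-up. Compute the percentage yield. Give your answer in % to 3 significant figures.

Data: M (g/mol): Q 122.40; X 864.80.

48.1 %

n(Q) = 2157 / 122.40 = 17.62 mol
n(R) = 14.80 mol
n/ν for Q = 17.62/2 = 8.810
n/ν for R = 14.80/2 = 7.400
Smallest n/ν is R → limiting reagent.
theoretical n(X) = (1/2) × 14.80 = 7.400 mol → 6400 g
% yield = 3080 / 6400 × 100 = 48.13 %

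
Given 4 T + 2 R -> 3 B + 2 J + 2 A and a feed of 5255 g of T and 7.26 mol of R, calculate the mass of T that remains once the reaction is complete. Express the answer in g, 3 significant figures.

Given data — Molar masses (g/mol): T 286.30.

n(T) = 5255 / 286.30 = 18.35 mol
n(R) = 7.260 mol
n/ν → T: 4.588, R: 3.630; R is limiting.
T consumed = (4/2) × 7.260 = 14.52 mol
T remaining = 18.35 − 14.52 = 3.830 mol
mass = 3.830 × 286.30 = 1097 g

1100 g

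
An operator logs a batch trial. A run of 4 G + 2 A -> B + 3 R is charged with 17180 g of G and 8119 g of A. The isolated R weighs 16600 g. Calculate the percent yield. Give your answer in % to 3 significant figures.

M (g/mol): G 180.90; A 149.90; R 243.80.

95.6 %

n(G) = 17180 / 180.90 = 94.97 mol
n(A) = 8119 / 149.90 = 54.16 mol
n/ν for G = 94.97/4 = 23.74
n/ν for A = 54.16/2 = 27.08
Smallest n/ν is G → limiting reagent.
theoretical n(R) = (3/4) × 94.97 = 71.23 mol → 17370 g
% yield = 16600 / 17370 × 100 = 95.57 %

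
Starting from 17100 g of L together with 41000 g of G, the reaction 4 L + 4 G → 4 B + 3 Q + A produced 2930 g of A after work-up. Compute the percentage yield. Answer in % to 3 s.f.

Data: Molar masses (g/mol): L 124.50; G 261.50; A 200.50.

n(L) = 17100 / 124.50 = 137.3 mol
n(G) = 41000 / 261.50 = 156.8 mol
n/ν → L: 34.33, G: 39.20; L is limiting.
theoretical n(A) = (1/4) × 137.3 = 34.33 mol → 6883 g
% yield = 2930 / 6883 × 100 = 42.57 %

42.6 %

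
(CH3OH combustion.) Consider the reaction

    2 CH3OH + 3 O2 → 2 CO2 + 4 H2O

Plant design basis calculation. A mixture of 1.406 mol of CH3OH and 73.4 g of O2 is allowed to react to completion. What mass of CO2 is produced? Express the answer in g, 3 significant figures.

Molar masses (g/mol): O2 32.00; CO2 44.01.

61.9 g

n(CH3OH) = 1.406 mol
n(O2) = 73.40 / 32.00 = 2.294 mol
n/ν for CH3OH = 1.406/2 = 0.7030
n/ν for O2 = 2.294/3 = 0.7647
Smallest n/ν is CH3OH → limiting reagent.
n(CO2) = (2/2) × 1.406 = 1.406 mol
mass = 1.406 × 44.01 = 61.88 g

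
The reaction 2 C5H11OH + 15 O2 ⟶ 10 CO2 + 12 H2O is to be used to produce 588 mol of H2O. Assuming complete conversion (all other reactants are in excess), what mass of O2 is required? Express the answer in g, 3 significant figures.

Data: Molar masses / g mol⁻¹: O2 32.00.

23500 g

n(H2O) = 588.0 mol
n(O2) = (15/12) × 588.0 = 735.0 mol
mass = 735.0 × 32.00 = 23520 g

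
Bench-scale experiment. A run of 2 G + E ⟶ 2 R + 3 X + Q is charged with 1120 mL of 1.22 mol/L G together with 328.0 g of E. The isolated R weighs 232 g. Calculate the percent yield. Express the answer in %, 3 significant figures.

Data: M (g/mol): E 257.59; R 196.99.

86.2 %

n(G) = 1.22 × 1120/1000 = 1.366 mol
n(E) = 328.0 / 257.59 = 1.273 mol
n/ν for G = 1.366/2 = 0.6830
n/ν for E = 1.273/1 = 1.273
Smallest n/ν is G → limiting reagent.
theoretical n(R) = (2/2) × 1.366 = 1.366 mol → 269.1 g
% yield = 232 / 269.1 × 100 = 86.21 %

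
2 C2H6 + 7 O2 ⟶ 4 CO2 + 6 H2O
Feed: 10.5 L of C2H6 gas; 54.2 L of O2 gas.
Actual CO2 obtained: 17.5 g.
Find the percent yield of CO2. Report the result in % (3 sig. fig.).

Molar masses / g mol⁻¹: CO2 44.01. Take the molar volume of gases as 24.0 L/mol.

n(C2H6) = 10.50 / 24.0 = 0.4375 mol
n(O2) = 54.20 / 24.0 = 2.258 mol
n/ν → C2H6: 0.2188, O2: 0.3226; C2H6 is limiting.
theoretical n(CO2) = (4/2) × 0.4375 = 0.8750 mol → 38.51 g
% yield = 17.5 / 38.51 × 100 = 45.44 %

45.4 %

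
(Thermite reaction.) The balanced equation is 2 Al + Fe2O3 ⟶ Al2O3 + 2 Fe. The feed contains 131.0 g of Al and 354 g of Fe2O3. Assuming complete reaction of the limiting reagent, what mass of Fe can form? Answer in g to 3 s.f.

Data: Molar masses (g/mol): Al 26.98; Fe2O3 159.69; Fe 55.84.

248 g

n(Al) = 131.0 / 26.98 = 4.855 mol
n(Fe2O3) = 354.0 / 159.69 = 2.217 mol
n/ν → Al: 2.428, Fe2O3: 2.217; Fe2O3 is limiting.
n(Fe) = (2/1) × 2.217 = 4.434 mol
mass = 4.434 × 55.84 = 247.6 g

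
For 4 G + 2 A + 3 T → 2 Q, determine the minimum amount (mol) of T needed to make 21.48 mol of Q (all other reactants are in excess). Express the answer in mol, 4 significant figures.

32.22 mol

n(Q) = 21.48 mol
n(T) = (3/2) × 21.48 = 32.22 mol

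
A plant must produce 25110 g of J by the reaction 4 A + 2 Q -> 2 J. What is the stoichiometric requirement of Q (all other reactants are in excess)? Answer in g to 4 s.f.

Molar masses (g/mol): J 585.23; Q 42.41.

1820 g

n(J) = 25110 / 585.23 = 42.91 mol
n(Q) = (2/2) × 42.91 = 42.91 mol
mass = 42.91 × 42.41 = 1820 g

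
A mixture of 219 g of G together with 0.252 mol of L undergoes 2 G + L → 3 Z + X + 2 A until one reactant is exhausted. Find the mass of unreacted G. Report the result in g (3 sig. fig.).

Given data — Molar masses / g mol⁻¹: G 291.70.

72.0 g

n(G) = 219.0 / 291.70 = 0.7508 mol
n(L) = 0.2520 mol
n/ν for G = 0.7508/2 = 0.3754
n/ν for L = 0.2520/1 = 0.2520
Smallest n/ν is L → limiting reagent.
G consumed = (2/1) × 0.2520 = 0.5040 mol
G remaining = 0.7508 − 0.5040 = 0.2468 mol
mass = 0.2468 × 291.70 = 71.99 g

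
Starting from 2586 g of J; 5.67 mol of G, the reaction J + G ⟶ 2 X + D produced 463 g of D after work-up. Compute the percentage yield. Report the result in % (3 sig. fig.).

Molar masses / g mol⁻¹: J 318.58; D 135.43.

60.3 %

n(J) = 2586 / 318.58 = 8.117 mol
n(G) = 5.670 mol
n/ν → J: 8.117, G: 5.670; G is limiting.
theoretical n(D) = (1/1) × 5.670 = 5.670 mol → 767.9 g
% yield = 463 / 767.9 × 100 = 60.29 %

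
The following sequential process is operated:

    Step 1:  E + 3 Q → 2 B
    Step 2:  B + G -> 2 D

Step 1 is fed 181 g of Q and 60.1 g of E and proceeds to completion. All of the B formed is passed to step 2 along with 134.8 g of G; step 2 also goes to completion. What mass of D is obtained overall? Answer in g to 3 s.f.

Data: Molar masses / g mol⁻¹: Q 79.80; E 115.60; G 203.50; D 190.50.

252 g

Step 1:
n(Q) = 181.0 / 79.80 = 2.268 mol
n(E) = 60.10 / 115.60 = 0.5199 mol
n/ν for Q = 2.268/3 = 0.7560
n/ν for E = 0.5199/1 = 0.5199
Smallest n/ν is E → limiting reagent.
n(B) produced = (2/1) × 0.5199 = 1.040 mol
Step 2:
n(B) available = 1.040 mol
n(G) = 134.8 / 203.50 = 0.6624 mol
n/ν for B = 1.040/1 = 1.040
n/ν for G = 0.6624/1 = 0.6624
Smallest n/ν is G → limiting reagent.
n(D) = (2/1) × 0.6624 = 1.325 mol
mass = 1.325 × 190.50 = 252.4 g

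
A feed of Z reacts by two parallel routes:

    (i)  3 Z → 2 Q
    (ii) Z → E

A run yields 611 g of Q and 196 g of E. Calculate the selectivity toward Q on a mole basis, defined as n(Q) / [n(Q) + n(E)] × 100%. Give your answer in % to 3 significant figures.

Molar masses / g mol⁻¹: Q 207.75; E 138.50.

n(Q) = 611 / 207.75 = 2.941 mol
n(E) = 196 / 138.50 = 1.415 mol
selectivity = 2.941/(2.941+1.415) × 100 = 67.52 %

67.5 %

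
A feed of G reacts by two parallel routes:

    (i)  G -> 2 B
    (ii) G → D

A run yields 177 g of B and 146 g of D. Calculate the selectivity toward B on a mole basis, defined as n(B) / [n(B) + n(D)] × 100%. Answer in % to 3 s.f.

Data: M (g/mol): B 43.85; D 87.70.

70.8 %

n(B) = 177 / 43.85 = 4.036 mol
n(D) = 146 / 87.70 = 1.665 mol
selectivity = 4.036/(4.036+1.665) × 100 = 70.79 %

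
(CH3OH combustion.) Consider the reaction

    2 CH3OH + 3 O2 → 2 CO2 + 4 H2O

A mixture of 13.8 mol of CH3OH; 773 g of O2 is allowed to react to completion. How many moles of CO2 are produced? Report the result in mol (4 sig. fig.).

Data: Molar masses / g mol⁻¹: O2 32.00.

13.80 mol

n(CH3OH) = 13.80 mol
n(O2) = 773.0 / 32.00 = 24.16 mol
n/ν → CH3OH: 6.900, O2: 8.053; CH3OH is limiting.
n(CO2) = (2/2) × 13.80 = 13.80 mol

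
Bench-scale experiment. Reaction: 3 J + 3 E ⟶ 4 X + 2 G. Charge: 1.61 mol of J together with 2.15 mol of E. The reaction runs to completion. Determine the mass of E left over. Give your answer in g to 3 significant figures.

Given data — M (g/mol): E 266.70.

144 g

n(J) = 1.610 mol
n(E) = 2.150 mol
n/ν → J: 0.5367, E: 0.7167; J is limiting.
E consumed = (3/3) × 1.610 = 1.610 mol
E remaining = 2.150 − 1.610 = 0.5400 mol
mass = 0.5400 × 266.70 = 144.0 g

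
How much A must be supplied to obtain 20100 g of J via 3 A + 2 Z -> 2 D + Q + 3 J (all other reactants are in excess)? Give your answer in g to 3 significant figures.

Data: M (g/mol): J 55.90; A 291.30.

n(J) = 20100 / 55.90 = 359.6 mol
n(A) = (3/3) × 359.6 = 359.6 mol
mass = 359.6 × 291.30 = 104800 g

105000 g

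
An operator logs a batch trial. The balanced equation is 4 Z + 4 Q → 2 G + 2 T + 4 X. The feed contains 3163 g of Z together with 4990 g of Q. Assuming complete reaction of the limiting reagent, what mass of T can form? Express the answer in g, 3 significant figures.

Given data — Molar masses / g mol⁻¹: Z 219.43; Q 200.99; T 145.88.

1050 g

n(Z) = 3163 / 219.43 = 14.41 mol
n(Q) = 4990 / 200.99 = 24.83 mol
n/ν → Z: 3.603, Q: 6.208; Z is limiting.
n(T) = (2/4) × 14.41 = 7.205 mol
mass = 7.205 × 145.88 = 1051 g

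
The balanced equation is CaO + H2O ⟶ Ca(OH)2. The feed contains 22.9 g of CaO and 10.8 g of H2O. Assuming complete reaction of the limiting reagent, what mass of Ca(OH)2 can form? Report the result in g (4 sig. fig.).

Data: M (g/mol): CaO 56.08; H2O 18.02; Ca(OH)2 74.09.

30.25 g

n(CaO) = 22.90 / 56.08 = 0.4083 mol
n(H2O) = 10.80 / 18.02 = 0.5993 mol
n/ν → CaO: 0.4083, H2O: 0.5993; CaO is limiting.
n(Ca(OH)2) = (1/1) × 0.4083 = 0.4083 mol
mass = 0.4083 × 74.09 = 30.25 g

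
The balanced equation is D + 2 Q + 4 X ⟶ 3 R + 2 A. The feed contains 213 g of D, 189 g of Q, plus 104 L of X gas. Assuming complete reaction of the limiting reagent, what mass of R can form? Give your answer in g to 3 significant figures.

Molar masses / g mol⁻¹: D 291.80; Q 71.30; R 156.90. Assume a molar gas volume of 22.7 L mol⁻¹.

344 g

n(D) = 213.0 / 291.80 = 0.7300 mol
n(Q) = 189.0 / 71.30 = 2.651 mol
n(X) = 104.0 / 22.7 = 4.581 mol
n/ν → D: 0.7300, Q: 1.326, X: 1.145; D is limiting.
n(R) = (3/1) × 0.7300 = 2.190 mol
mass = 2.190 × 156.90 = 343.6 g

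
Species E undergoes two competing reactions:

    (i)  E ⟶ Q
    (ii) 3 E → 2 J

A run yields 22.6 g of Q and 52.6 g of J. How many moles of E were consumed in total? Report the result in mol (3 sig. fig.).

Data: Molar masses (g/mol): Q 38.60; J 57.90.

1.95 mol

n(Q) = 22.6 / 38.60 = 0.5855 mol
n(J) = 52.6 / 57.90 = 0.9085 mol
n(E) via (i) = (1/1)×0.5855 = 0.5855 mol
n(E) via (ii) = (3/2)×0.9085 = 1.363 mol
total n(E) = 0.5855 + 1.363 = 1.949 mol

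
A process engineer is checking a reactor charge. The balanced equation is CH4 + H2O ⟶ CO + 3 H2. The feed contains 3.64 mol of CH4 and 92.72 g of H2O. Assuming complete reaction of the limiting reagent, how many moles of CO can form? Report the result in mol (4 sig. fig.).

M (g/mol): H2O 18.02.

3.640 mol

n(CH4) = 3.640 mol
n(H2O) = 92.72 / 18.02 = 5.145 mol
n/ν for CH4 = 3.640/1 = 3.640
n/ν for H2O = 5.145/1 = 5.145
Smallest n/ν is CH4 → limiting reagent.
n(CO) = (1/1) × 3.640 = 3.640 mol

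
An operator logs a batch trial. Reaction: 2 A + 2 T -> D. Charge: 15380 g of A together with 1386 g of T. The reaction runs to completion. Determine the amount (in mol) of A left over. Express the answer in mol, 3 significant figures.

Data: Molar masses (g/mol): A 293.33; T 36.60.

n(A) = 15380 / 293.33 = 52.43 mol
n(T) = 1386 / 36.60 = 37.87 mol
n/ν for A = 52.43/2 = 26.22
n/ν for T = 37.87/2 = 18.94
Smallest n/ν is T → limiting reagent.
A consumed = (2/2) × 37.87 = 37.87 mol
A remaining = 52.43 − 37.87 = 14.56 mol

14.6 mol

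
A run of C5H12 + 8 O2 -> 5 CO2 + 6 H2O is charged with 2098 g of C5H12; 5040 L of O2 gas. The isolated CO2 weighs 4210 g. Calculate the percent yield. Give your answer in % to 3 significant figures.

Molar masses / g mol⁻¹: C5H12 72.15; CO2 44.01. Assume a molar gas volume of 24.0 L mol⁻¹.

72.9 %

n(C5H12) = 2098 / 72.15 = 29.08 mol
n(O2) = 5040 / 24.0 = 210.0 mol
n/ν for C5H12 = 29.08/1 = 29.08
n/ν for O2 = 210.0/8 = 26.25
Smallest n/ν is O2 → limiting reagent.
theoretical n(CO2) = (5/8) × 210.0 = 131.3 mol → 5779 g
% yield = 4210 / 5779 × 100 = 72.85 %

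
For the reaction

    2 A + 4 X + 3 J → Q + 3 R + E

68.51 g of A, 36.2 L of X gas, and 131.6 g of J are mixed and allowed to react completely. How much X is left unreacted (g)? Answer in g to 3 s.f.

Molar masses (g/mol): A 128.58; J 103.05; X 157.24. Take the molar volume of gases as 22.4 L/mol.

n(A) = 68.51 / 128.58 = 0.5328 mol
n(X) = 36.20 / 22.4 = 1.616 mol
n(J) = 131.6 / 103.05 = 1.277 mol
n/ν → A: 0.2664, X: 0.4040, J: 0.4257; A is limiting.
X consumed = (4/2) × 0.5328 = 1.066 mol
X remaining = 1.616 − 1.066 = 0.5500 mol
mass = 0.5500 × 157.24 = 86.48 g

86.5 g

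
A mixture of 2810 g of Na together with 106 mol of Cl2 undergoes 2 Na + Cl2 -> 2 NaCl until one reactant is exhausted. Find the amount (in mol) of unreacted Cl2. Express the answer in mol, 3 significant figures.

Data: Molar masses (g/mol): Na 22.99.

44.9 mol

n(Na) = 2810 / 22.99 = 122.2 mol
n(Cl2) = 106.0 mol
n/ν → Na: 61.10, Cl2: 106.0; Na is limiting.
Cl2 consumed = (1/2) × 122.2 = 61.10 mol
Cl2 remaining = 106.0 − 61.10 = 44.90 mol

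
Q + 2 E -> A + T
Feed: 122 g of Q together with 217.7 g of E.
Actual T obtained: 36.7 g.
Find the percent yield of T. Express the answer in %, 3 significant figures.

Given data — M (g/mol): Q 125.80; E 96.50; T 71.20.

53.2 %

n(Q) = 122.0 / 125.80 = 0.9698 mol
n(E) = 217.7 / 96.50 = 2.256 mol
n/ν for Q = 0.9698/1 = 0.9698
n/ν for E = 2.256/2 = 1.128
Smallest n/ν is Q → limiting reagent.
theoretical n(T) = (1/1) × 0.9698 = 0.9698 mol → 69.05 g
% yield = 36.7 / 69.05 × 100 = 53.15 %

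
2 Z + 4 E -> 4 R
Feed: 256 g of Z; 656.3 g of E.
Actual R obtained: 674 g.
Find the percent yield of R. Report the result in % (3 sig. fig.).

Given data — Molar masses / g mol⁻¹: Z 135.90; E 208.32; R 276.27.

n(Z) = 256.0 / 135.90 = 1.884 mol
n(E) = 656.3 / 208.32 = 3.150 mol
n/ν for Z = 1.884/2 = 0.9420
n/ν for E = 3.150/4 = 0.7875
Smallest n/ν is E → limiting reagent.
theoretical n(R) = (4/4) × 3.150 = 3.150 mol → 870.3 g
% yield = 674 / 870.3 × 100 = 77.44 %

77.4 %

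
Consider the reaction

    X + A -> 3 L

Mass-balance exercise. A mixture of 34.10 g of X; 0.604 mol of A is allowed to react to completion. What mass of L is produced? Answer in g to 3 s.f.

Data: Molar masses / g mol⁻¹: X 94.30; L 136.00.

148 g

n(X) = 34.10 / 94.30 = 0.3616 mol
n(A) = 0.6040 mol
n/ν → X: 0.3616, A: 0.6040; X is limiting.
n(L) = (3/1) × 0.3616 = 1.085 mol
mass = 1.085 × 136.00 = 147.6 g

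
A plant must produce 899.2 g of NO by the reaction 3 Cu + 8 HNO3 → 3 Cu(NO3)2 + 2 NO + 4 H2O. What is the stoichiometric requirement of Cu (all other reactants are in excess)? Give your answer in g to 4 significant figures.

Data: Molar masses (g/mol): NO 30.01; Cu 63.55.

n(NO) = 899.2 / 30.01 = 29.96 mol
n(Cu) = (3/2) × 29.96 = 44.94 mol
mass = 44.94 × 63.55 = 2856 g

2856 g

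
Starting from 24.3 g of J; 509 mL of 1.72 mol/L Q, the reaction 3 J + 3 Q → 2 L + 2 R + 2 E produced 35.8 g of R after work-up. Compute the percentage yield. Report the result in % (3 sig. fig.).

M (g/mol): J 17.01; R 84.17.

n(J) = 24.30 / 17.01 = 1.429 mol
n(Q) = 1.72 × 509.0/1000 = 0.8755 mol
n/ν → J: 0.4763, Q: 0.2918; Q is limiting.
theoretical n(R) = (2/3) × 0.8755 = 0.5837 mol → 49.13 g
% yield = 35.8 / 49.13 × 100 = 72.87 %

72.9 %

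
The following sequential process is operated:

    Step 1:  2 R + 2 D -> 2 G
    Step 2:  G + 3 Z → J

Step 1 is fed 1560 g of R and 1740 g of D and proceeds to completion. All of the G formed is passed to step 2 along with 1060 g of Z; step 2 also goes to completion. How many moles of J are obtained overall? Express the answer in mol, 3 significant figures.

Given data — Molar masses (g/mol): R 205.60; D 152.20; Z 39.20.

Step 1:
n(R) = 1560 / 205.60 = 7.588 mol
n(D) = 1740 / 152.20 = 11.43 mol
n/ν for R = 7.588/2 = 3.794
n/ν for D = 11.43/2 = 5.715
Smallest n/ν is R → limiting reagent.
n(G) produced = (2/2) × 7.588 = 7.588 mol
Step 2:
n(G) available = 7.588 mol
n(Z) = 1060 / 39.20 = 27.04 mol
n/ν for G = 7.588/1 = 7.588
n/ν for Z = 27.04/3 = 9.013
Smallest n/ν is G → limiting reagent.
n(J) = (1/1) × 7.588 = 7.588 mol

7.59 mol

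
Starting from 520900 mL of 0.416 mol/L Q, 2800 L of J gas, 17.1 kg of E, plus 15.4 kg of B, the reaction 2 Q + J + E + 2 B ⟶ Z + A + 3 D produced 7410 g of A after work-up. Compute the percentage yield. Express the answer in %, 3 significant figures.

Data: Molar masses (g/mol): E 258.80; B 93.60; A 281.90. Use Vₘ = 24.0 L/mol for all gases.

n(Q) = 0.416 × 520900/1000 = 216.7 mol
n(J) = 2800 / 24.0 = 116.7 mol
n(E) = 17.10×1000 / 258.80 = 66.07 mol
n(B) = 15.40×1000 / 93.60 = 164.5 mol
n/ν for Q = 216.7/2 = 108.4
n/ν for J = 116.7/1 = 116.7
n/ν for E = 66.07/1 = 66.07
n/ν for B = 164.5/2 = 82.25
Smallest n/ν is E → limiting reagent.
theoretical n(A) = (1/1) × 66.07 = 66.07 mol → 18630 g
% yield = 7410 / 18630 × 100 = 39.77 %

39.8 %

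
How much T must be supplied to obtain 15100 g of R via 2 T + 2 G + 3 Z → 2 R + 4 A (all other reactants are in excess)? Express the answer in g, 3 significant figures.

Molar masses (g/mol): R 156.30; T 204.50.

n(R) = 15100 / 156.30 = 96.61 mol
n(T) = (2/2) × 96.61 = 96.61 mol
mass = 96.61 × 204.50 = 19760 g

19800 g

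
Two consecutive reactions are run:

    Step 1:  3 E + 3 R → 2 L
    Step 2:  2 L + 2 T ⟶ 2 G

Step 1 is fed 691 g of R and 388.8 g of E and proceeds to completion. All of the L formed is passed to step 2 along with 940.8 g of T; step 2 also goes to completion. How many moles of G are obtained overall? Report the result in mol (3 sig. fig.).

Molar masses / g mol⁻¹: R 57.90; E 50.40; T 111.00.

Step 1:
n(R) = 691.0 / 57.90 = 11.93 mol
n(E) = 388.8 / 50.40 = 7.714 mol
n/ν for R = 11.93/3 = 3.977
n/ν for E = 7.714/3 = 2.571
Smallest n/ν is E → limiting reagent.
n(L) produced = (2/3) × 7.714 = 5.143 mol
Step 2:
n(L) available = 5.143 mol
n(T) = 940.8 / 111.00 = 8.476 mol
n/ν for L = 5.143/2 = 2.572
n/ν for T = 8.476/2 = 4.238
Smallest n/ν is L → limiting reagent.
n(G) = (2/2) × 5.143 = 5.143 mol

5.14 mol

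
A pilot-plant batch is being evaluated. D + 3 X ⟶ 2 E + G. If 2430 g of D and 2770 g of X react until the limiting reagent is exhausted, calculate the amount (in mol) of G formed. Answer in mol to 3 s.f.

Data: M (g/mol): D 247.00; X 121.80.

n(D) = 2430 / 247.00 = 9.838 mol
n(X) = 2770 / 121.80 = 22.74 mol
n/ν → D: 9.838, X: 7.580; X is limiting.
n(G) = (1/3) × 22.74 = 7.580 mol

7.58 mol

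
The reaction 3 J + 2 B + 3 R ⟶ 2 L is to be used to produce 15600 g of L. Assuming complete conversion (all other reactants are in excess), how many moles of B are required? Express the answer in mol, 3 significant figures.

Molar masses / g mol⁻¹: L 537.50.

n(L) = 15600 / 537.50 = 29.02 mol
n(B) = (2/2) × 29.02 = 29.02 mol

29.0 mol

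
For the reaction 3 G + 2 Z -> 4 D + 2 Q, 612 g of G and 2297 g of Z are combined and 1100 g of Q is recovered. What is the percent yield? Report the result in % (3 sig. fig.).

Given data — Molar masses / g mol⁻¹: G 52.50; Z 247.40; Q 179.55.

n(G) = 612.0 / 52.50 = 11.66 mol
n(Z) = 2297 / 247.40 = 9.285 mol
n/ν for G = 11.66/3 = 3.887
n/ν for Z = 9.285/2 = 4.643
Smallest n/ν is G → limiting reagent.
theoretical n(Q) = (2/3) × 11.66 = 7.773 mol → 1396 g
% yield = 1100 / 1396 × 100 = 78.80 %

78.8 %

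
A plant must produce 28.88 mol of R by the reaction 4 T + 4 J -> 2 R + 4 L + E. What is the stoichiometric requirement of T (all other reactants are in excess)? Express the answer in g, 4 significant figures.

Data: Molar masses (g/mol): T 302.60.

n(R) = 28.88 mol
n(T) = (4/2) × 28.88 = 57.76 mol
mass = 57.76 × 302.60 = 17480 g

17480 g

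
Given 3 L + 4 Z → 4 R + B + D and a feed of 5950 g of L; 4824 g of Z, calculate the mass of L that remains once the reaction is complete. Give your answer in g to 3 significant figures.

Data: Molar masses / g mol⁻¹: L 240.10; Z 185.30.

1260 g

n(L) = 5950 / 240.10 = 24.78 mol
n(Z) = 4824 / 185.30 = 26.03 mol
n/ν → L: 8.260, Z: 6.508; Z is limiting.
L consumed = (3/4) × 26.03 = 19.52 mol
L remaining = 24.78 − 19.52 = 5.260 mol
mass = 5.260 × 240.10 = 1263 g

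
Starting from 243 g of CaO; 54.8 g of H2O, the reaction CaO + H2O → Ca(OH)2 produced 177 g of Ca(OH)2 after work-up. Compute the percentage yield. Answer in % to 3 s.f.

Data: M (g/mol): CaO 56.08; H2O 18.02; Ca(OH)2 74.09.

78.6 %

n(CaO) = 243.0 / 56.08 = 4.333 mol
n(H2O) = 54.80 / 18.02 = 3.041 mol
n/ν for CaO = 4.333/1 = 4.333
n/ν for H2O = 3.041/1 = 3.041
Smallest n/ν is H2O → limiting reagent.
theoretical n(Ca(OH)2) = (1/1) × 3.041 = 3.041 mol → 225.3 g
% yield = 177 / 225.3 × 100 = 78.56 %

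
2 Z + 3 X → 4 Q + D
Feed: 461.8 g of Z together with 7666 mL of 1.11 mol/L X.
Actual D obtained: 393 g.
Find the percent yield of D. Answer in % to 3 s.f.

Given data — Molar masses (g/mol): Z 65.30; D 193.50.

71.6 %

n(Z) = 461.8 / 65.30 = 7.072 mol
n(X) = 1.11 × 7666/1000 = 8.509 mol
n/ν for Z = 7.072/2 = 3.536
n/ν for X = 8.509/3 = 2.836
Smallest n/ν is X → limiting reagent.
theoretical n(D) = (1/3) × 8.509 = 2.836 mol → 548.8 g
% yield = 393 / 548.8 × 100 = 71.61 %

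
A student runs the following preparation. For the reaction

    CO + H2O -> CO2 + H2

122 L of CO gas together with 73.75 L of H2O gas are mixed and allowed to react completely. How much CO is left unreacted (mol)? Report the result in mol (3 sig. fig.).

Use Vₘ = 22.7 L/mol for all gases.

n(CO) = 122.0 / 22.7 = 5.374 mol
n(H2O) = 73.75 / 22.7 = 3.249 mol
n/ν for CO = 5.374/1 = 5.374
n/ν for H2O = 3.249/1 = 3.249
Smallest n/ν is H2O → limiting reagent.
CO consumed = (1/1) × 3.249 = 3.249 mol
CO remaining = 5.374 − 3.249 = 2.125 mol

2.13 mol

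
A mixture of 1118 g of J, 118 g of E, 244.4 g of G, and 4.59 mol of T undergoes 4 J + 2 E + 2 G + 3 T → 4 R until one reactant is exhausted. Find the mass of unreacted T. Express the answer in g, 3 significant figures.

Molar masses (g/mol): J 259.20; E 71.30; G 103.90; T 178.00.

n(J) = 1118 / 259.20 = 4.313 mol
n(E) = 118.0 / 71.30 = 1.655 mol
n(G) = 244.4 / 103.90 = 2.352 mol
n(T) = 4.590 mol
n/ν for J = 4.313/4 = 1.078
n/ν for E = 1.655/2 = 0.8275
n/ν for G = 2.352/2 = 1.176
n/ν for T = 4.590/3 = 1.530
Smallest n/ν is E → limiting reagent.
T consumed = (3/2) × 1.655 = 2.483 mol
T remaining = 4.590 − 2.483 = 2.107 mol
mass = 2.107 × 178.00 = 375.0 g

375 g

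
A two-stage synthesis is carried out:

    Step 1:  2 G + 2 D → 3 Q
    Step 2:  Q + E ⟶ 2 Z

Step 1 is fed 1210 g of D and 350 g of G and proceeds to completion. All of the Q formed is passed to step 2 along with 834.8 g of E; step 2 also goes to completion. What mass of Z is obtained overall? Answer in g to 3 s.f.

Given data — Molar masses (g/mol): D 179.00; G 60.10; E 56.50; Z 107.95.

Step 1:
n(D) = 1210 / 179.00 = 6.760 mol
n(G) = 350.0 / 60.10 = 5.824 mol
n/ν for D = 6.760/2 = 3.380
n/ν for G = 5.824/2 = 2.912
Smallest n/ν is G → limiting reagent.
n(Q) produced = (3/2) × 5.824 = 8.736 mol
Step 2:
n(Q) available = 8.736 mol
n(E) = 834.8 / 56.50 = 14.78 mol
n/ν for Q = 8.736/1 = 8.736
n/ν for E = 14.78/1 = 14.78
Smallest n/ν is Q → limiting reagent.
n(Z) = (2/1) × 8.736 = 17.47 mol
mass = 17.47 × 107.95 = 1886 g

1890 g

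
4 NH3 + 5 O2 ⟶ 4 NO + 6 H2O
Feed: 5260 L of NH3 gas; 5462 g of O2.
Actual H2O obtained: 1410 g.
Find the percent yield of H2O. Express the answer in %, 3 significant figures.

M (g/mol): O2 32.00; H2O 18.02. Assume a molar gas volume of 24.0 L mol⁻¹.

38.2 %

n(NH3) = 5260 / 24.0 = 219.2 mol
n(O2) = 5462 / 32.00 = 170.7 mol
n/ν for NH3 = 219.2/4 = 54.80
n/ν for O2 = 170.7/5 = 34.14
Smallest n/ν is O2 → limiting reagent.
theoretical n(H2O) = (6/5) × 170.7 = 204.8 mol → 3690 g
% yield = 1410 / 3690 × 100 = 38.21 %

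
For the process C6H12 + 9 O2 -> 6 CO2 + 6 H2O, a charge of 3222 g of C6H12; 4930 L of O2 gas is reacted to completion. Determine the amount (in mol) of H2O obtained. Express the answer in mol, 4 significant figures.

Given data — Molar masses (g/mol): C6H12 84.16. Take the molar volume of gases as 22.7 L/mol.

144.8 mol

n(C6H12) = 3222 / 84.16 = 38.28 mol
n(O2) = 4930 / 22.7 = 217.2 mol
n/ν → C6H12: 38.28, O2: 24.13; O2 is limiting.
n(H2O) = (6/9) × 217.2 = 144.8 mol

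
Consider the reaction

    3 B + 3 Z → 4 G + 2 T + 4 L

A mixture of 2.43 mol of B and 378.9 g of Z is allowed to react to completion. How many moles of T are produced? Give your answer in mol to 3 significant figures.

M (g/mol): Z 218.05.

n(B) = 2.430 mol
n(Z) = 378.9 / 218.05 = 1.738 mol
n/ν for B = 2.430/3 = 0.8100
n/ν for Z = 1.738/3 = 0.5793
Smallest n/ν is Z → limiting reagent.
n(T) = (2/3) × 1.738 = 1.159 mol

1.16 mol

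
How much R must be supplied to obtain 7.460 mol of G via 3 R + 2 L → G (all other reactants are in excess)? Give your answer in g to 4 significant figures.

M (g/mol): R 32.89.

736.1 g

n(G) = 7.460 mol
n(R) = (3/1) × 7.460 = 22.38 mol
mass = 22.38 × 32.89 = 736.1 g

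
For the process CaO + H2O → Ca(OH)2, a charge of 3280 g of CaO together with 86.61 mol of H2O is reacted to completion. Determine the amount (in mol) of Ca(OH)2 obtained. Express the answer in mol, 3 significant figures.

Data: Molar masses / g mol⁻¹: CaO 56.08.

n(CaO) = 3280 / 56.08 = 58.49 mol
n(H2O) = 86.61 mol
n/ν for CaO = 58.49/1 = 58.49
n/ν for H2O = 86.61/1 = 86.61
Smallest n/ν is CaO → limiting reagent.
n(Ca(OH)2) = (1/1) × 58.49 = 58.49 mol

58.5 mol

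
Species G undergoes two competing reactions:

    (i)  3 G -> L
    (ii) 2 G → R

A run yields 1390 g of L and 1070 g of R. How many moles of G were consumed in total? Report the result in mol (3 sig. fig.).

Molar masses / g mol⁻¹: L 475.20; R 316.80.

15.5 mol

n(L) = 1390 / 475.20 = 2.925 mol
n(R) = 1070 / 316.80 = 3.378 mol
n(G) via (i) = (3/1)×2.925 = 8.775 mol
n(G) via (ii) = (2/1)×3.378 = 6.756 mol
total n(G) = 8.775 + 6.756 = 15.53 mol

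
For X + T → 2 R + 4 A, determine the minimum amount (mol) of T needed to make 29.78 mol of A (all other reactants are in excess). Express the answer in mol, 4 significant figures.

n(A) = 29.78 mol
n(T) = (1/4) × 29.78 = 7.445 mol

7.445 mol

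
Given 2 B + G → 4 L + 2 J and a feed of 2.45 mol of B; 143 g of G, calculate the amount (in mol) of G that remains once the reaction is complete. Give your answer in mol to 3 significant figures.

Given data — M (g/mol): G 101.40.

n(B) = 2.450 mol
n(G) = 143.0 / 101.40 = 1.410 mol
n/ν for B = 2.450/2 = 1.225
n/ν for G = 1.410/1 = 1.410
Smallest n/ν is B → limiting reagent.
G consumed = (1/2) × 2.450 = 1.225 mol
G remaining = 1.410 − 1.225 = 0.1850 mol

0.185 mol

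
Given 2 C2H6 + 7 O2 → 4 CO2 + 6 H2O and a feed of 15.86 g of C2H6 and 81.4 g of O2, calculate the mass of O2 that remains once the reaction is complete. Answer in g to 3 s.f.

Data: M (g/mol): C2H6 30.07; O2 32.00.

n(C2H6) = 15.86 / 30.07 = 0.5274 mol
n(O2) = 81.40 / 32.00 = 2.544 mol
n/ν for C2H6 = 0.5274/2 = 0.2637
n/ν for O2 = 2.544/7 = 0.3634
Smallest n/ν is C2H6 → limiting reagent.
O2 consumed = (7/2) × 0.5274 = 1.846 mol
O2 remaining = 2.544 − 1.846 = 0.6980 mol
mass = 0.6980 × 32.00 = 22.34 g

22.3 g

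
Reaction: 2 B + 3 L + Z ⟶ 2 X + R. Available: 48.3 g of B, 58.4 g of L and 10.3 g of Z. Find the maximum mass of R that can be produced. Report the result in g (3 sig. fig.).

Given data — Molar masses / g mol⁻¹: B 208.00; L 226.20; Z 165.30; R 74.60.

4.65 g

n(B) = 48.30 / 208.00 = 0.2322 mol
n(L) = 58.40 / 226.20 = 0.2582 mol
n(Z) = 10.30 / 165.30 = 0.06231 mol
n/ν for B = 0.2322/2 = 0.1161
n/ν for L = 0.2582/3 = 0.08607
n/ν for Z = 0.06231/1 = 0.06231
Smallest n/ν is Z → limiting reagent.
n(R) = (1/1) × 0.06231 = 0.06231 mol
mass = 0.06231 × 74.60 = 4.648 g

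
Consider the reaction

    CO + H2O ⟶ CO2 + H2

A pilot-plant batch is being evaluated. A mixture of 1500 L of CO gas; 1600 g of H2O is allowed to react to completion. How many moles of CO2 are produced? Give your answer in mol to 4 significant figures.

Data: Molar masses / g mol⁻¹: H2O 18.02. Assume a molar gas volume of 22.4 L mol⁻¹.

n(CO) = 1500 / 22.4 = 66.96 mol
n(H2O) = 1600 / 18.02 = 88.79 mol
n/ν → CO: 66.96, H2O: 88.79; CO is limiting.
n(CO2) = (1/1) × 66.96 = 66.96 mol

66.96 mol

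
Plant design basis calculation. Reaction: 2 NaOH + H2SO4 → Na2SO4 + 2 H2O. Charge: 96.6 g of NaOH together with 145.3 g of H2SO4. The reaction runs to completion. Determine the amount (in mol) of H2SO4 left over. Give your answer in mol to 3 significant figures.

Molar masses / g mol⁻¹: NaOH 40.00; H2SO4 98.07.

n(NaOH) = 96.60 / 40.00 = 2.415 mol
n(H2SO4) = 145.3 / 98.07 = 1.482 mol
n/ν for NaOH = 2.415/2 = 1.208
n/ν for H2SO4 = 1.482/1 = 1.482
Smallest n/ν is NaOH → limiting reagent.
H2SO4 consumed = (1/2) × 2.415 = 1.208 mol
H2SO4 remaining = 1.482 − 1.208 = 0.2740 mol

0.274 mol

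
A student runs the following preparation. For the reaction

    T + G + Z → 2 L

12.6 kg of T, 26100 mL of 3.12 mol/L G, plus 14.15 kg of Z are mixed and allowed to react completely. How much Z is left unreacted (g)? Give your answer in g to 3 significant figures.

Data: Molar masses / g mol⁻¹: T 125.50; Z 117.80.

4560 g

n(T) = 12.60×1000 / 125.50 = 100.4 mol
n(G) = 3.12 × 26100/1000 = 81.43 mol
n(Z) = 14.15×1000 / 117.80 = 120.1 mol
n/ν for T = 100.4/1 = 100.4
n/ν for G = 81.43/1 = 81.43
n/ν for Z = 120.1/1 = 120.1
Smallest n/ν is G → limiting reagent.
Z consumed = (1/1) × 81.43 = 81.43 mol
Z remaining = 120.1 − 81.43 = 38.67 mol
mass = 38.67 × 117.80 = 4555 g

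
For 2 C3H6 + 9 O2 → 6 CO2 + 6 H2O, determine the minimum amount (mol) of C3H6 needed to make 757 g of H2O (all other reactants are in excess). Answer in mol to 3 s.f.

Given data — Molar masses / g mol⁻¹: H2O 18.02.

n(H2O) = 757 / 18.02 = 42.01 mol
n(C3H6) = (2/6) × 42.01 = 14.00 mol

14.0 mol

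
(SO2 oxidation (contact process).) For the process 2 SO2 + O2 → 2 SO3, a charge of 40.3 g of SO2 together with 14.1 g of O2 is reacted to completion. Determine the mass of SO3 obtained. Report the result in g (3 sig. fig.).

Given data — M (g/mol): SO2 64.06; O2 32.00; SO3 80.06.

n(SO2) = 40.30 / 64.06 = 0.6291 mol
n(O2) = 14.10 / 32.00 = 0.4406 mol
n/ν for SO2 = 0.6291/2 = 0.3146
n/ν for O2 = 0.4406/1 = 0.4406
Smallest n/ν is SO2 → limiting reagent.
n(SO3) = (2/2) × 0.6291 = 0.6291 mol
mass = 0.6291 × 80.06 = 50.37 g

50.4 g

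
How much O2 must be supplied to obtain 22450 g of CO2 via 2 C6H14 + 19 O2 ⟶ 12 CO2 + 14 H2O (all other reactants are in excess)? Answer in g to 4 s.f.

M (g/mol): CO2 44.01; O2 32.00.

25850 g

n(CO2) = 22450 / 44.01 = 510.1 mol
n(O2) = (19/12) × 510.1 = 807.7 mol
mass = 807.7 × 32.00 = 25850 g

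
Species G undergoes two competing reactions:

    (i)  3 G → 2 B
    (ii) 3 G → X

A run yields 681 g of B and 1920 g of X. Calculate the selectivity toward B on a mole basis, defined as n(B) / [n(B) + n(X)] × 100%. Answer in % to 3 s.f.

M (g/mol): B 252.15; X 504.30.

41.5 %

n(B) = 681 / 252.15 = 2.701 mol
n(X) = 1920 / 504.30 = 3.807 mol
selectivity = 2.701/(2.701+3.807) × 100 = 41.50 %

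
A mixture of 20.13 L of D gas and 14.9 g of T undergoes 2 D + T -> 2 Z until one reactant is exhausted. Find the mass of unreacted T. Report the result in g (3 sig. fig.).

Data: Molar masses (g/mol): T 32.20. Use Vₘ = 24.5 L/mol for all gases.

n(D) = 20.13 / 24.5 = 0.8216 mol
n(T) = 14.90 / 32.20 = 0.4627 mol
n/ν for D = 0.8216/2 = 0.4108
n/ν for T = 0.4627/1 = 0.4627
Smallest n/ν is D → limiting reagent.
T consumed = (1/2) × 0.8216 = 0.4108 mol
T remaining = 0.4627 − 0.4108 = 0.05190 mol
mass = 0.05190 × 32.20 = 1.671 g

1.67 g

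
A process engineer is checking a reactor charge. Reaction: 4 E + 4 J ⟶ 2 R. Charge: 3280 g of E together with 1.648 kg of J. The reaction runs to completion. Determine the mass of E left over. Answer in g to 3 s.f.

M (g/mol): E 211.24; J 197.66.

1520 g

n(E) = 3280 / 211.24 = 15.53 mol
n(J) = 1.648×1000 / 197.66 = 8.338 mol
n/ν for E = 15.53/4 = 3.883
n/ν for J = 8.338/4 = 2.085
Smallest n/ν is J → limiting reagent.
E consumed = (4/4) × 8.338 = 8.338 mol
E remaining = 15.53 − 8.338 = 7.192 mol
mass = 7.192 × 211.24 = 1519 g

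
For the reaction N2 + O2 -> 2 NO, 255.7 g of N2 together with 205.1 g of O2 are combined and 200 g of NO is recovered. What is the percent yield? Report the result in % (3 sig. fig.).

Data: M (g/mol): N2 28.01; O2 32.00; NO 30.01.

52.0 %

n(N2) = 255.7 / 28.01 = 9.129 mol
n(O2) = 205.1 / 32.00 = 6.409 mol
n/ν for N2 = 9.129/1 = 9.129
n/ν for O2 = 6.409/1 = 6.409
Smallest n/ν is O2 → limiting reagent.
theoretical n(NO) = (2/1) × 6.409 = 12.82 mol → 384.7 g
% yield = 200 / 384.7 × 100 = 51.99 %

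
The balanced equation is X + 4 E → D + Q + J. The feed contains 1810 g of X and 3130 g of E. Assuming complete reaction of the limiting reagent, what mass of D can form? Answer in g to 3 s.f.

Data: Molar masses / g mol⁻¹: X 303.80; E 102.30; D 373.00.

n(X) = 1810 / 303.80 = 5.958 mol
n(E) = 3130 / 102.30 = 30.60 mol
n/ν for X = 5.958/1 = 5.958
n/ν for E = 30.60/4 = 7.650
Smallest n/ν is X → limiting reagent.
n(D) = (1/1) × 5.958 = 5.958 mol
mass = 5.958 × 373.00 = 2222 g

2220 g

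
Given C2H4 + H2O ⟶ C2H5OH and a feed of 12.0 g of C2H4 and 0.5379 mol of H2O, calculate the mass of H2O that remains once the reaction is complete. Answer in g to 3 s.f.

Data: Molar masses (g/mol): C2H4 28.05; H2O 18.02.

1.98 g

n(C2H4) = 12.00 / 28.05 = 0.4278 mol
n(H2O) = 0.5379 mol
n/ν for C2H4 = 0.4278/1 = 0.4278
n/ν for H2O = 0.5379/1 = 0.5379
Smallest n/ν is C2H4 → limiting reagent.
H2O consumed = (1/1) × 0.4278 = 0.4278 mol
H2O remaining = 0.5379 − 0.4278 = 0.1101 mol
mass = 0.1101 × 18.02 = 1.984 g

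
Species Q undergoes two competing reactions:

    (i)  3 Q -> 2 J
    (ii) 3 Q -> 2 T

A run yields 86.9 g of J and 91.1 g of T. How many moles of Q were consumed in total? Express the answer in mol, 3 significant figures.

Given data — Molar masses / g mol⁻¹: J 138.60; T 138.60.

1.93 mol

n(J) = 86.9 / 138.60 = 0.6270 mol
n(T) = 91.1 / 138.60 = 0.6573 mol
n(Q) via (i) = (3/2)×0.6270 = 0.9405 mol
n(Q) via (ii) = (3/2)×0.6573 = 0.9860 mol
total n(Q) = 0.9405 + 0.9860 = 1.927 mol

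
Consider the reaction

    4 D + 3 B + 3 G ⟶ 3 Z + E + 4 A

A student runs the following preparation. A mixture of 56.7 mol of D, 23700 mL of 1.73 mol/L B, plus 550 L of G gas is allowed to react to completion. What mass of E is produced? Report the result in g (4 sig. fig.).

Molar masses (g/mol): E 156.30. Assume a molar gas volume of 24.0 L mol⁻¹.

n(D) = 56.70 mol
n(B) = 1.73 × 23700/1000 = 41.00 mol
n(G) = 550.0 / 24.0 = 22.92 mol
n/ν for D = 56.70/4 = 14.18
n/ν for B = 41.00/3 = 13.67
n/ν for G = 22.92/3 = 7.640
Smallest n/ν is G → limiting reagent.
n(E) = (1/3) × 22.92 = 7.640 mol
mass = 7.640 × 156.30 = 1194 g

1194 g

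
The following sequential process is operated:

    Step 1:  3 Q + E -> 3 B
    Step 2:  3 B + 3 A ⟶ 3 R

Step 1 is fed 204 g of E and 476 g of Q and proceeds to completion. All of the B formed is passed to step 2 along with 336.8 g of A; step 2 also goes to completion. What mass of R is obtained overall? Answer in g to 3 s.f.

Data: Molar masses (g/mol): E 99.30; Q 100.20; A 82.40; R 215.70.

Step 1:
n(E) = 204.0 / 99.30 = 2.054 mol
n(Q) = 476.0 / 100.20 = 4.750 mol
n/ν for E = 2.054/1 = 2.054
n/ν for Q = 4.750/3 = 1.583
Smallest n/ν is Q → limiting reagent.
n(B) produced = (3/3) × 4.750 = 4.750 mol
Step 2:
n(B) available = 4.750 mol
n(A) = 336.8 / 82.40 = 4.087 mol
n/ν for B = 4.750/3 = 1.583
n/ν for A = 4.087/3 = 1.362
Smallest n/ν is A → limiting reagent.
n(R) = (3/3) × 4.087 = 4.087 mol
mass = 4.087 × 215.70 = 881.6 g

882 g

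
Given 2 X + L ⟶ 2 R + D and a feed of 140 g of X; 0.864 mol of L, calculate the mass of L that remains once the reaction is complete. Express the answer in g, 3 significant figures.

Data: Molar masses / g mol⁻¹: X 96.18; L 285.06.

38.8 g

n(X) = 140.0 / 96.18 = 1.456 mol
n(L) = 0.8640 mol
n/ν for X = 1.456/2 = 0.7280
n/ν for L = 0.8640/1 = 0.8640
Smallest n/ν is X → limiting reagent.
L consumed = (1/2) × 1.456 = 0.7280 mol
L remaining = 0.8640 − 0.7280 = 0.1360 mol
mass = 0.1360 × 285.06 = 38.77 g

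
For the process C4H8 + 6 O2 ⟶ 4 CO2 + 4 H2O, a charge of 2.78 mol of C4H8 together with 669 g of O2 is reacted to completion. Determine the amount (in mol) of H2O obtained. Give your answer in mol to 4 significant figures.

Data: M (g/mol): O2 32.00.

n(C4H8) = 2.780 mol
n(O2) = 669.0 / 32.00 = 20.91 mol
n/ν → C4H8: 2.780, O2: 3.485; C4H8 is limiting.
n(H2O) = (4/1) × 2.780 = 11.12 mol

11.12 mol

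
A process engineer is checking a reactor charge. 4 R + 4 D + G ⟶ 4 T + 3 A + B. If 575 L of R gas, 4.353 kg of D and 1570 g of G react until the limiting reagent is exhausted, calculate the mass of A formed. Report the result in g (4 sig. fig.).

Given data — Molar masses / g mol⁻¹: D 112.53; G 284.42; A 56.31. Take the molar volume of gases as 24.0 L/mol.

n(R) = 575.0 / 24.0 = 23.96 mol
n(D) = 4.353×1000 / 112.53 = 38.68 mol
n(G) = 1570 / 284.42 = 5.520 mol
n/ν for R = 23.96/4 = 5.990
n/ν for D = 38.68/4 = 9.670
n/ν for G = 5.520/1 = 5.520
Smallest n/ν is G → limiting reagent.
n(A) = (3/1) × 5.520 = 16.56 mol
mass = 16.56 × 56.31 = 932.5 g

932.5 g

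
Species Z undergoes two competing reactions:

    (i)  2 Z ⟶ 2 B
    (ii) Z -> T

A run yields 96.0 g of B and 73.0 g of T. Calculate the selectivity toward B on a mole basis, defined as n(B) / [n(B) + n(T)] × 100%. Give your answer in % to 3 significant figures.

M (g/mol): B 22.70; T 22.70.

n(B) = 96.0 / 22.70 = 4.229 mol
n(T) = 73.0 / 22.70 = 3.216 mol
selectivity = 4.229/(4.229+3.216) × 100 = 56.80 %

56.8 %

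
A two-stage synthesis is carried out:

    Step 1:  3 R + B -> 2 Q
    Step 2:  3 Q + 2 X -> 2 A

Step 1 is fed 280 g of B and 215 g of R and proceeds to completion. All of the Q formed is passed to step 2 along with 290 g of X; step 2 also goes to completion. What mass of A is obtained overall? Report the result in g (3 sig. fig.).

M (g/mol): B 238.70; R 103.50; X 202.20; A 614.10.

567 g

Step 1:
n(B) = 280.0 / 238.70 = 1.173 mol
n(R) = 215.0 / 103.50 = 2.077 mol
n/ν for B = 1.173/1 = 1.173
n/ν for R = 2.077/3 = 0.6923
Smallest n/ν is R → limiting reagent.
n(Q) produced = (2/3) × 2.077 = 1.385 mol
Step 2:
n(Q) available = 1.385 mol
n(X) = 290.0 / 202.20 = 1.434 mol
n/ν for Q = 1.385/3 = 0.4617
n/ν for X = 1.434/2 = 0.7170
Smallest n/ν is Q → limiting reagent.
n(A) = (2/3) × 1.385 = 0.9233 mol
mass = 0.9233 × 614.10 = 567.0 g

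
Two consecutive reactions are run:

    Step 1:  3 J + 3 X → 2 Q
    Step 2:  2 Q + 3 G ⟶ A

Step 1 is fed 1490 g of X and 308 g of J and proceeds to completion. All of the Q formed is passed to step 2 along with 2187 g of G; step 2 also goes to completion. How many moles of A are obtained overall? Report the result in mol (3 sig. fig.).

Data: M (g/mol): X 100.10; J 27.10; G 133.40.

Step 1:
n(X) = 1490 / 100.10 = 14.89 mol
n(J) = 308.0 / 27.10 = 11.37 mol
n/ν for X = 14.89/3 = 4.963
n/ν for J = 11.37/3 = 3.790
Smallest n/ν is J → limiting reagent.
n(Q) produced = (2/3) × 11.37 = 7.580 mol
Step 2:
n(Q) available = 7.580 mol
n(G) = 2187 / 133.40 = 16.39 mol
n/ν for Q = 7.580/2 = 3.790
n/ν for G = 16.39/3 = 5.463
Smallest n/ν is Q → limiting reagent.
n(A) = (1/2) × 7.580 = 3.790 mol

3.79 mol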